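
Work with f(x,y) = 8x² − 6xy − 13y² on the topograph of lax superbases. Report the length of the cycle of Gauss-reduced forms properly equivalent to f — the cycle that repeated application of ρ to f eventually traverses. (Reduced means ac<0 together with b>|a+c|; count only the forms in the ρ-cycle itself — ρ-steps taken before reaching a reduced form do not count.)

D = 452, ⌊√D⌋ = 21
descent: ρ → (-13,6,8)  [lands on river]
river: ρ → (8,10,-11)
river: ρ → (-11,12,7)
river: ρ → (7,16,-7)
river: ρ → (-7,12,11)
river: ρ → (11,10,-8)
river: ρ → (-8,6,13)
river: ρ → (13,20,-1)
river: ρ → (-1,20,13)
river: ρ → (13,6,-8)
river: ρ → (-8,10,11)
river: ρ → (11,12,-7)
river: ρ → (-7,16,7)
river: ρ → (7,12,-11)
river: ρ → (-11,10,8)
river: ρ → (8,6,-13)
river: ρ → (-13,20,1)
river: ρ → (1,20,-13)
ρ-cycle length = 18 (tail of 1 descent step not counted)

18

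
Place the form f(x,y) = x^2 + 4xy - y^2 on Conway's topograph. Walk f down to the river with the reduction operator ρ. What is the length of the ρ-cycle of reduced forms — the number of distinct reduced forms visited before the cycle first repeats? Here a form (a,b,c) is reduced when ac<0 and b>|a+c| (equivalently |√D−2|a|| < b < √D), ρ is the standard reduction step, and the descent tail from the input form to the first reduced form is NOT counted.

D = 20, ⌊√D⌋ = 4
river: ρ → (-1,4,1)
river: ρ → (1,4,-1)
ρ-cycle length = 2 (tail of 0 descent steps not counted)

2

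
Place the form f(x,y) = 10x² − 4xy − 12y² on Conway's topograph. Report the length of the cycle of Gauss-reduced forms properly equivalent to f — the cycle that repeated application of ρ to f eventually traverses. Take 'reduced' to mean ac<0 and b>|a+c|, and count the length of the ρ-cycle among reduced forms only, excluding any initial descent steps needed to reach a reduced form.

D = 496, ⌊√D⌋ = 22
descent: ρ → (-12,4,10)  [lands on river]
river: ρ → (10,16,-6)
river: ρ → (-6,20,4)
river: ρ → (4,20,-6)
river: ρ → (-6,16,10)
river: ρ → (10,4,-12)
river: ρ → (-12,20,2)
river: ρ → (2,20,-12)
ρ-cycle length = 8 (tail of 1 descent step not counted)

8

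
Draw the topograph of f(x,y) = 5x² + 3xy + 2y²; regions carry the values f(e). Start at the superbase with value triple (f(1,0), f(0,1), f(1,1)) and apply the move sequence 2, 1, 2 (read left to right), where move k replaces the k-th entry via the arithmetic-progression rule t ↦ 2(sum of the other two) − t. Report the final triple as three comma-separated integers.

start (5,2,10) = (f(1,0),f(0,1),f(1,1))
replace slot 2: 2·(5+10) − 2 = 28 → (5,28,10)
replace slot 1: 2·(28+10) − 5 = 71 → (71,28,10)
replace slot 2: 2·(71+10) − 28 = 134 → (71,134,10)

71,134,10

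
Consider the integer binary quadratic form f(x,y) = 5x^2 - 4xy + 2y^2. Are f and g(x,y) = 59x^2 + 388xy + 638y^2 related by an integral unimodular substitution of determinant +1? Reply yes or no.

D₁ = -24, D₂ = -24
f: flip: (5,-4,2)→(2,4,5)
f: translate: b→0 (≡4 mod 4), so (2,4,5)→(2,0,3)
f: reduced (well bottom): (2,0,3) with a≤c, −a<b≤a
g: translate: b→34 (≡388 mod 118), so (59,388,638)→(59,34,5)
g: flip: (59,34,5)→(5,-34,59)
g: translate: b→-4 (≡-34 mod 10), so (5,-34,59)→(5,-4,2)
g: flip: (5,-4,2)→(2,4,5)
g: translate: b→0 (≡4 mod 4), so (2,4,5)→(2,0,3)
g: reduced (well bottom): (2,0,3) with a≤c, −a<b≤a
reduced forms (2, 0, 3) vs (2, 0, 3) ⇒ equivalent

yes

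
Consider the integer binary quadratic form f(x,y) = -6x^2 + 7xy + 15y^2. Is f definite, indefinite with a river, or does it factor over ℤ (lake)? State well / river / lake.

D = b²−4ac = 7² − 4·(-6)·15 = 409
D > 0 non-square ⇒ indefinite ⇒ periodic river

river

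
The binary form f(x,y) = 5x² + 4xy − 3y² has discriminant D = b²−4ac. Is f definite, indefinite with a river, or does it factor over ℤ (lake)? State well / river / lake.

D = b²−4ac = 4² − 4·5·(-3) = 76
D > 0 non-square ⇒ indefinite ⇒ periodic river

river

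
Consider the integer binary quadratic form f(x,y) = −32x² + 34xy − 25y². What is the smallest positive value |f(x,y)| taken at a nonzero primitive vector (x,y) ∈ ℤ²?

translate: b→30 (≡-34 mod 64), so (32,-34,25)→(32,30,23)
flip: (32,30,23)→(23,-30,32)
translate: b→16 (≡-30 mod 46), so (23,-30,32)→(23,16,25)
reduced (well bottom): (23,16,25) with a≤c, −a<b≤a
well minimum |f| = |-23| = 23 (negative-definite)

23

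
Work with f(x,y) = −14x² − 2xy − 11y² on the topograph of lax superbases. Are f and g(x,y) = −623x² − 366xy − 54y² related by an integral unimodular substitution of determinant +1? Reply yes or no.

D₁ = -612, D₂ = -612
f is negative-definite; reduce −f:
−f: flip: (14,2,11)→(11,-2,14)
−f: reduced (well bottom): (11,-2,14) with a≤c, −a<b≤a
flip sign back: reduced form of f is (-11,2,-14)
g is negative-definite; reduce −g:
−g: flip: (623,366,54)→(54,-366,623)
−g: translate: b→-42 (≡-366 mod 108), so (54,-366,623)→(54,-42,11)
−g: flip: (54,-42,11)→(11,42,54)
−g: translate: b→-2 (≡42 mod 22), so (11,42,54)→(11,-2,14)
−g: reduced (well bottom): (11,-2,14) with a≤c, −a<b≤a
flip sign back: reduced form of g is (-11,2,-14)
reduced forms (-11, 2, -14) vs (-11, 2, -14) ⇒ equivalent

yes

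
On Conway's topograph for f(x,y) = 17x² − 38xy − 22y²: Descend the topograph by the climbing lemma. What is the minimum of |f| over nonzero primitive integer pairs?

descent: ρ → (-22,38,17)  [lands on river]
river: ρ → (17,30,-30)
river: ρ → (-30,30,17)
river: ρ → (17,38,-22)
river: ρ → (-22,50,5)
river: ρ → (5,50,-22)
closes: descent 1, river 6
min |a| on river = 5

5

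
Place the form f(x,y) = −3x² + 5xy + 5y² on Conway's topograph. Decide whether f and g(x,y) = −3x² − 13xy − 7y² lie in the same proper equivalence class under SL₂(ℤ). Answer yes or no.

D₁ = 85, D₂ = 85
river cycle of f (length 6): (5, 5, -3), (-3, 7, 3), (3, 5, -5), (-5, 5, 3), (3, 7, -3), (-3, 5, 5)
river cycle of g (length 6): (3, 7, -3), (-3, 5, 5), (5, 5, -3), (-3, 7, 3), (3, 5, -5), (-5, 5, 3)
cycles coincide ⇒ equivalent

yes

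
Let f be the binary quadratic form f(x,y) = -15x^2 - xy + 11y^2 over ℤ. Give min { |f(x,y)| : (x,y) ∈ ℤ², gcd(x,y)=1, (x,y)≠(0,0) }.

descent: ρ → (11,23,-3)  [lands on river]
river: ρ → (-3,25,3)
river: ρ → (3,23,-11)
river: ρ → (-11,21,5)
river: ρ → (5,19,-15)
river: ρ → (-15,11,9)
river: ρ → (9,25,-1)
river: ρ → (-1,25,9)
river: ρ → (9,11,-15)
river: ρ → (-15,19,5)
river: ρ → (5,21,-11)
river: ρ → (-11,23,3)
river: ρ → (3,25,-3)
river: ρ → (-3,23,11)
river: ρ → (11,21,-5)
river: ρ → (-5,19,15)
river: ρ → (15,11,-9)
river: ρ → (-9,25,1)
river: ρ → (1,25,-9)
river: ρ → (-9,11,15)
river: ρ → (15,19,-5)
river: ρ → (-5,21,11)
closes: descent 1, river 22
min |a| on river = 1

1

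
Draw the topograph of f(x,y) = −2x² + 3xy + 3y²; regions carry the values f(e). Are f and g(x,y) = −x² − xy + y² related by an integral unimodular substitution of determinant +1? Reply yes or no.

D₁ = 33, D₂ = 5
discriminants differ ⇒ not SL₂(ℤ)-equivalent

no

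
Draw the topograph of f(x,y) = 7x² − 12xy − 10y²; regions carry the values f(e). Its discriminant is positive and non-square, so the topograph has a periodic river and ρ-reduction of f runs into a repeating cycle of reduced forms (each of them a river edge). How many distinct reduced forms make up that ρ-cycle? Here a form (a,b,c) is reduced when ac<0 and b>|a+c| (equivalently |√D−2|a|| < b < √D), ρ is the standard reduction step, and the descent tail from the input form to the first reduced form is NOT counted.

D = 424, ⌊√D⌋ = 20
descent: ρ → (-10,12,7)  [lands on river]
river: ρ → (7,16,-6)
river: ρ → (-6,20,1)
river: ρ → (1,20,-6)
river: ρ → (-6,16,7)
river: ρ → (7,12,-10)
river: ρ → (-10,8,9)
river: ρ → (9,10,-9)
river: ρ → (-9,8,10)
river: ρ → (10,12,-7)
river: ρ → (-7,16,6)
river: ρ → (6,20,-1)
river: ρ → (-1,20,6)
river: ρ → (6,16,-7)
river: ρ → (-7,12,10)
river: ρ → (10,8,-9)
river: ρ → (-9,10,9)
river: ρ → (9,8,-10)
ρ-cycle length = 18 (tail of 1 descent step not counted)

18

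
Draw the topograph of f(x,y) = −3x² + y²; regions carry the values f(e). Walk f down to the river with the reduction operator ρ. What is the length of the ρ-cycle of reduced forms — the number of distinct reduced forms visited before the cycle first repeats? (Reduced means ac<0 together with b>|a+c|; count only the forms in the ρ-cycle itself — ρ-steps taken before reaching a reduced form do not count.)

D = 12, ⌊√D⌋ = 3
descent: ρ → (1,2,-2)  [lands on river]
river: ρ → (-2,2,1)
ρ-cycle length = 2 (tail of 1 descent step not counted)

2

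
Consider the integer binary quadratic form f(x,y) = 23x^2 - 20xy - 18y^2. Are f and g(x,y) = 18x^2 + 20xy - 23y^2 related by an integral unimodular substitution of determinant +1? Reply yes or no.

D₁ = 2056, D₂ = 2056
river cycle of f (length 12): (-18, 20, 23), (23, 26, -15), (-15, 34, 15), (15, 26, -23), (-23, 20, 18), (18, 16, -25), (-25, 34, 9), (9, 38, -17), (-17, 30, 17), (17, 38, -9), … (2 more)
river cycle of g (length 12): (-23, 26, 15), (15, 34, -15), (-15, 26, 23), (23, 20, -18), (-18, 16, 25), (25, 34, -9), (-9, 38, 17), (17, 30, -17), (-17, 38, 9), (9, 34, -25), … (2 more)
cycles differ ⇒ inequivalent

no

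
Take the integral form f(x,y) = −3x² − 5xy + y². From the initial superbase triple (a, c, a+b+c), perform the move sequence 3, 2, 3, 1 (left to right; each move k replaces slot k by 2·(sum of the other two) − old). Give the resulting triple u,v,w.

start (-3,1,-7) = (f(1,0),f(0,1),f(1,1))
replace slot 3: 2·((-3)+1) − (-7) = 3 → (-3,1,3)
replace slot 2: 2·((-3)+3) − 1 = -1 → (-3,-1,3)
replace slot 3: 2·((-3)+(-1)) − 3 = -11 → (-3,-1,-11)
replace slot 1: 2·((-1)+(-11)) − (-3) = -21 → (-21,-1,-11)

-21,-1,-11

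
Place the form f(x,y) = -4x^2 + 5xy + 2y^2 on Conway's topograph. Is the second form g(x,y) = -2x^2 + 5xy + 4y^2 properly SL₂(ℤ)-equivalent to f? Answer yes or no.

D₁ = 57, D₂ = 57
river cycle of f (length 6): (2, 7, -1), (-1, 7, 2), (2, 5, -4), (-4, 3, 3), (3, 3, -4), (-4, 5, 2)
river cycle of g (length 6): (4, 3, -3), (-3, 3, 4), (4, 5, -2), (-2, 7, 1), (1, 7, -2), (-2, 5, 4)
cycles differ ⇒ inequivalent

no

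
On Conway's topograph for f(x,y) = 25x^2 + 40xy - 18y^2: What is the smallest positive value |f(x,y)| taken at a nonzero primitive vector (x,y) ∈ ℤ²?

river: ρ → (-18,32,33)
river: ρ → (33,34,-17)
river: ρ → (-17,34,33)
river: ρ → (33,32,-18)
river: ρ → (-18,40,25)
river: ρ → (25,10,-33)
river: ρ → (-33,56,2)
river: ρ → (2,56,-33)
river: ρ → (-33,10,25)
river: ρ → (25,40,-18)
closes: descent 0, river 10
min |a| on river = 2

2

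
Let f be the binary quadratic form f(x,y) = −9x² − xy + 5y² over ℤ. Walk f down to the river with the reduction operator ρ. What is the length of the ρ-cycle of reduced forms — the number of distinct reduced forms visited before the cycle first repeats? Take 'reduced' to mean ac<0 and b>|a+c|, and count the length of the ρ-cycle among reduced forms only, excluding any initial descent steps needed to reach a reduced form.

D = 181, ⌊√D⌋ = 13
descent: ρ → (5,11,-3)  [lands on river]
river: ρ → (-3,13,1)
river: ρ → (1,13,-3)
river: ρ → (-3,11,5)
river: ρ → (5,9,-5)
river: ρ → (-5,11,3)
river: ρ → (3,13,-1)
river: ρ → (-1,13,3)
river: ρ → (3,11,-5)
river: ρ → (-5,9,5)
ρ-cycle length = 10 (tail of 1 descent step not counted)

10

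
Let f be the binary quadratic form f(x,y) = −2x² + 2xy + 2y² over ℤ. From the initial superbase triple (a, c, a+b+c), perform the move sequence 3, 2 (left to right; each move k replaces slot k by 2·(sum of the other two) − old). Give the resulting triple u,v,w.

start (-2,2,2) = (f(1,0),f(0,1),f(1,1))
replace slot 3: 2·((-2)+2) − 2 = -2 → (-2,2,-2)
replace slot 2: 2·((-2)+(-2)) − 2 = -10 → (-2,-10,-2)

-2,-10,-2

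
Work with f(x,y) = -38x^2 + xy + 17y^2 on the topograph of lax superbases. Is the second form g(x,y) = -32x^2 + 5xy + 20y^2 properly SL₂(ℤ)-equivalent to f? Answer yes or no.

D₁ = 2585, D₂ = 2585
river cycle of f (length 20): (17, 33, -22), (-22, 11, 28), (28, 45, -5), (-5, 45, 28), (28, 11, -22), (-22, 33, 17), (17, 35, -20), (-20, 45, 7), (7, 39, -38), (-38, 37, 8), … (10 more)
river cycle of g (length 20): (20, 35, -17), (-17, 33, 22), (22, 11, -28), (-28, 45, 5), (5, 45, -28), (-28, 11, 22), (22, 33, -17), (-17, 35, 20), (20, 45, -7), (-7, 39, 38), … (10 more)
cycles differ ⇒ inequivalent

no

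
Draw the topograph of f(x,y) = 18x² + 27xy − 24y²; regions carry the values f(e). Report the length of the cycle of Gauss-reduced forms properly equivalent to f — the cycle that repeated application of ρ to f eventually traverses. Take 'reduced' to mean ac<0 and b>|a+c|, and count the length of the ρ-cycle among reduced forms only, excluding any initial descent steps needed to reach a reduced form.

D = 2457, ⌊√D⌋ = 49
river: ρ → (-24,21,21)
river: ρ → (21,21,-24)
river: ρ → (-24,27,18)
river: ρ → (18,45,-6)
river: ρ → (-6,39,39)
river: ρ → (39,39,-6)
river: ρ → (-6,45,18)
river: ρ → (18,27,-24)
ρ-cycle length = 8 (tail of 0 descent steps not counted)

8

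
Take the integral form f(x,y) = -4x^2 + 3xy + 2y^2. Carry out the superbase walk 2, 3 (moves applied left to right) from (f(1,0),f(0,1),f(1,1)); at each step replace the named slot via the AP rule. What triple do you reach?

start (-4,2,1) = (f(1,0),f(0,1),f(1,1))
replace slot 2: 2·((-4)+1) − 2 = -8 → (-4,-8,1)
replace slot 3: 2·((-4)+(-8)) − 1 = -25 → (-4,-8,-25)

-4,-8,-25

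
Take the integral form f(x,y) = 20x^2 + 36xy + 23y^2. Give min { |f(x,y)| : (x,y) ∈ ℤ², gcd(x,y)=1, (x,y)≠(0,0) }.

translate: b→-4 (≡36 mod 40), so (20,36,23)→(20,-4,7)
flip: (20,-4,7)→(7,4,20)
reduced (well bottom): (7,4,20) with a≤c, −a<b≤a
well minimum = a = 7

7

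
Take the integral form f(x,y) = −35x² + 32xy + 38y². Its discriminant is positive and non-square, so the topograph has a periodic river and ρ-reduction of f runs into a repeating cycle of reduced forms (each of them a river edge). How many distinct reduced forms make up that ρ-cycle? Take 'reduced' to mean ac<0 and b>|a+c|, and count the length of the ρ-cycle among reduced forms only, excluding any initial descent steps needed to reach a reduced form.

D = 6344, ⌊√D⌋ = 79
river: ρ → (38,44,-29)
river: ρ → (-29,72,10)
river: ρ → (10,68,-43)
river: ρ → (-43,18,35)
river: ρ → (35,52,-26)
river: ρ → (-26,52,35)
river: ρ → (35,18,-43)
river: ρ → (-43,68,10)
river: ρ → (10,72,-29)
river: ρ → (-29,44,38)
river: ρ → (38,32,-35)
river: ρ → (-35,38,35)
river: ρ → (35,32,-38)
river: ρ → (-38,44,29)
river: ρ → (29,72,-10)
river: ρ → (-10,68,43)
river: ρ → (43,18,-35)
river: ρ → (-35,52,26)
river: ρ → (26,52,-35)
river: ρ → (-35,18,43)
river: ρ → (43,68,-10)
river: ρ → (-10,72,29)
river: ρ → (29,44,-38)
river: ρ → (-38,32,35)
river: ρ → (35,38,-35)
river: ρ → (-35,32,38)
ρ-cycle length = 26 (tail of 0 descent steps not counted)

26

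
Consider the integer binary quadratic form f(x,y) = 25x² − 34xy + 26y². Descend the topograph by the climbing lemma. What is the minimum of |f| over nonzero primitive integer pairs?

translate: b→16 (≡-34 mod 50), so (25,-34,26)→(25,16,17)
flip: (25,16,17)→(17,-16,25)
reduced (well bottom): (17,-16,25) with a≤c, −a<b≤a
well minimum = a = 17

17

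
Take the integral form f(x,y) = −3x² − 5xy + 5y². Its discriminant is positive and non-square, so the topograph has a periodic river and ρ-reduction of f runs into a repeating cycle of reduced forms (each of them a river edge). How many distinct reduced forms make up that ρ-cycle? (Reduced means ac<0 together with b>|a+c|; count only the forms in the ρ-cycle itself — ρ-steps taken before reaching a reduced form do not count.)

D = 85, ⌊√D⌋ = 9
descent: ρ → (5,5,-3)  [lands on river]
river: ρ → (-3,7,3)
river: ρ → (3,5,-5)
river: ρ → (-5,5,3)
river: ρ → (3,7,-3)
river: ρ → (-3,5,5)
ρ-cycle length = 6 (tail of 1 descent step not counted)

6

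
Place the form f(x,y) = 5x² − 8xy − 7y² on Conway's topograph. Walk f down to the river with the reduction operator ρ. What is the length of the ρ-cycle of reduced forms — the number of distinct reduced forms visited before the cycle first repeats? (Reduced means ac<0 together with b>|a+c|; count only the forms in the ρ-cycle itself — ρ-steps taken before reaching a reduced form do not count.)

D = 204, ⌊√D⌋ = 14
descent: ρ → (-7,8,5)  [lands on river]
river: ρ → (5,12,-3)
river: ρ → (-3,12,5)
river: ρ → (5,8,-7)
river: ρ → (-7,6,6)
river: ρ → (6,6,-7)
ρ-cycle length = 6 (tail of 1 descent step not counted)

6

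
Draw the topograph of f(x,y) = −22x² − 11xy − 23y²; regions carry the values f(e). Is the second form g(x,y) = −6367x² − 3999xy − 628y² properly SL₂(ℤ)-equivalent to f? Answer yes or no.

D₁ = -1903, D₂ = -1903
f is negative-definite; reduce −f:
−f: reduced (well bottom): (22,11,23) with a≤c, −a<b≤a
flip sign back: reduced form of f is (-22,-11,-23)
g is negative-definite; reduce −g:
−g: flip: (6367,3999,628)→(628,-3999,6367)
−g: translate: b→-231 (≡-3999 mod 1256), so (628,-3999,6367)→(628,-231,22)
−g: flip: (628,-231,22)→(22,231,628)
−g: translate: b→11 (≡231 mod 44), so (22,231,628)→(22,11,23)
−g: reduced (well bottom): (22,11,23) with a≤c, −a<b≤a
flip sign back: reduced form of g is (-22,-11,-23)
reduced forms (-22, -11, -23) vs (-22, -11, -23) ⇒ equivalent

yes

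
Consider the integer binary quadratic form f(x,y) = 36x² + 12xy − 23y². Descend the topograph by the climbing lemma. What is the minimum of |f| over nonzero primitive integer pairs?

descent: ρ → (-23,34,25)  [lands on river]
river: ρ → (25,16,-32)
river: ρ → (-32,48,9)
river: ρ → (9,42,-47)
river: ρ → (-47,52,4)
river: ρ → (4,52,-47)
river: ρ → (-47,42,9)
river: ρ → (9,48,-32)
river: ρ → (-32,16,25)
river: ρ → (25,34,-23)
river: ρ → (-23,58,1)
river: ρ → (1,58,-23)
closes: descent 1, river 12
min |a| on river = 1

1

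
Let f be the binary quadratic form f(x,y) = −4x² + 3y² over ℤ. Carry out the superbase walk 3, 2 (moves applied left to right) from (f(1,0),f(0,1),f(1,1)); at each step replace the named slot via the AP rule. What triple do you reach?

start (-4,3,-1) = (f(1,0),f(0,1),f(1,1))
replace slot 3: 2·((-4)+3) − (-1) = -1 → (-4,3,-1)
replace slot 2: 2·((-4)+(-1)) − 3 = -13 → (-4,-13,-1)

-4,-13,-1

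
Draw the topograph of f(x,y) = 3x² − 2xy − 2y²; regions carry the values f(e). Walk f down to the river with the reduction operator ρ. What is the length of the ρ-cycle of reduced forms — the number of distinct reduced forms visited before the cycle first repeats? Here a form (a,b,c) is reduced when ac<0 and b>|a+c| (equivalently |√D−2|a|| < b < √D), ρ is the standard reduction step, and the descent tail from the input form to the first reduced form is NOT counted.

D = 28, ⌊√D⌋ = 5
descent: ρ → (-2,2,3)  [lands on river]
river: ρ → (3,4,-1)
river: ρ → (-1,4,3)
river: ρ → (3,2,-2)
ρ-cycle length = 4 (tail of 1 descent step not counted)

4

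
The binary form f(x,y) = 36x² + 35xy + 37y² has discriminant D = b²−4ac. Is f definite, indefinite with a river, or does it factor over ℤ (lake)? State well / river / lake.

D = b²−4ac = 35² − 4·36·37 = -4103
D < 0 ⇒ definite ⇒ every region one sign ⇒ single well

well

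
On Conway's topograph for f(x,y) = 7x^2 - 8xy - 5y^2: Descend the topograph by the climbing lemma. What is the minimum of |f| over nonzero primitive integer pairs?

descent: ρ → (-5,8,7)  [lands on river]
river: ρ → (7,6,-6)
river: ρ → (-6,6,7)
river: ρ → (7,8,-5)
river: ρ → (-5,12,3)
river: ρ → (3,12,-5)
closes: descent 1, river 6
min |a| on river = 3

3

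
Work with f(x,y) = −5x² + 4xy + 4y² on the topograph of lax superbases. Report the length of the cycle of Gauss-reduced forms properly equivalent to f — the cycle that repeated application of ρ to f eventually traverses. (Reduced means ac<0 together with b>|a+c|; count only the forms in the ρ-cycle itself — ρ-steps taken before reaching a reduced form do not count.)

D = 96, ⌊√D⌋ = 9
river: ρ → (4,4,-5)
river: ρ → (-5,6,3)
river: ρ → (3,6,-5)
river: ρ → (-5,4,4)
ρ-cycle length = 4 (tail of 0 descent steps not counted)

4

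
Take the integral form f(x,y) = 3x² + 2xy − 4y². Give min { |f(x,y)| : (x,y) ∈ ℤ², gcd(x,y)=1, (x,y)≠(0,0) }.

river: ρ → (-4,6,1)
river: ρ → (1,6,-4)
river: ρ → (-4,2,3)
river: ρ → (3,4,-3)
river: ρ → (-3,2,4)
river: ρ → (4,6,-1)
river: ρ → (-1,6,4)
river: ρ → (4,2,-3)
river: ρ → (-3,4,3)
river: ρ → (3,2,-4)
closes: descent 0, river 10
min |a| on river = 1

1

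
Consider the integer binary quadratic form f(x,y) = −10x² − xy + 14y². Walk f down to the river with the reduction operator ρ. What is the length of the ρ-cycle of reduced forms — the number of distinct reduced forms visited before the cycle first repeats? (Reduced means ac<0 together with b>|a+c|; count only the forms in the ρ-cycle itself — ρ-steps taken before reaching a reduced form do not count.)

D = 561, ⌊√D⌋ = 23
descent: ρ → (14,1,-10)
descent: ρ → (-10,19,5)  [lands on river]
river: ρ → (5,21,-6)
river: ρ → (-6,15,14)
river: ρ → (14,13,-7)
river: ρ → (-7,15,12)
river: ρ → (12,9,-10)
river: ρ → (-10,11,11)
river: ρ → (11,11,-10)
river: ρ → (-10,9,12)
river: ρ → (12,15,-7)
river: ρ → (-7,13,14)
river: ρ → (14,15,-6)
river: ρ → (-6,21,5)
river: ρ → (5,19,-10)
river: ρ → (-10,21,3)
river: ρ → (3,21,-10)
ρ-cycle length = 16 (tail of 2 descent steps not counted)

16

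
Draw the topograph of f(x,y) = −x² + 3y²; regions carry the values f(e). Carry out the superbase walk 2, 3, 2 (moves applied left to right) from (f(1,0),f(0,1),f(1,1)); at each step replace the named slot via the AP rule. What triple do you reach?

start (-1,3,2) = (f(1,0),f(0,1),f(1,1))
replace slot 2: 2·((-1)+2) − 3 = -1 → (-1,-1,2)
replace slot 3: 2·((-1)+(-1)) − 2 = -6 → (-1,-1,-6)
replace slot 2: 2·((-1)+(-6)) − (-1) = -13 → (-1,-13,-6)

-1,-13,-6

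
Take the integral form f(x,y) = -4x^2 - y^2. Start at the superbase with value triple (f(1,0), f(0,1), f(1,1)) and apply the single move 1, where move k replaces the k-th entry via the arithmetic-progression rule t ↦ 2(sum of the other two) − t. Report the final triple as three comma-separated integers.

start (-4,-1,-5) = (f(1,0),f(0,1),f(1,1))
replace slot 1: 2·((-1)+(-5)) − (-4) = -8 → (-8,-1,-5)

-8,-1,-5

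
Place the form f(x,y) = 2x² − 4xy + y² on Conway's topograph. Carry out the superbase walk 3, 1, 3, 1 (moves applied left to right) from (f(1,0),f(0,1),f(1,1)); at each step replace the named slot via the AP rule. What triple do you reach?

start (2,1,-1) = (f(1,0),f(0,1),f(1,1))
replace slot 3: 2·(2+1) − (-1) = 7 → (2,1,7)
replace slot 1: 2·(1+7) − 2 = 14 → (14,1,7)
replace slot 3: 2·(14+1) − 7 = 23 → (14,1,23)
replace slot 1: 2·(1+23) − 14 = 34 → (34,1,23)

34,1,23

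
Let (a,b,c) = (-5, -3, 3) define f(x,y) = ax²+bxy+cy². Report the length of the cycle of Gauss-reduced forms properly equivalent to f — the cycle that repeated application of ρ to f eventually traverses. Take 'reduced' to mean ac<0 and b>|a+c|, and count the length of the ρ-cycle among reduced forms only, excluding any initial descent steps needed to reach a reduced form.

D = 69, ⌊√D⌋ = 8
descent: ρ → (3,3,-5)  [lands on river]
river: ρ → (-5,7,1)
river: ρ → (1,7,-5)
river: ρ → (-5,3,3)
ρ-cycle length = 4 (tail of 1 descent step not counted)

4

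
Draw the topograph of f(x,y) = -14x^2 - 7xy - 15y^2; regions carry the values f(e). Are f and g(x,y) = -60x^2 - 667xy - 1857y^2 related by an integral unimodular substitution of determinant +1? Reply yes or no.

D₁ = -791, D₂ = -791
f is negative-definite; reduce −f:
−f: reduced (well bottom): (14,7,15) with a≤c, −a<b≤a
flip sign back: reduced form of f is (-14,-7,-15)
g is negative-definite; reduce −g:
−g: translate: b→-53 (≡667 mod 120), so (60,667,1857)→(60,-53,15)
−g: flip: (60,-53,15)→(15,53,60)
−g: translate: b→-7 (≡53 mod 30), so (15,53,60)→(15,-7,14)
−g: flip: (15,-7,14)→(14,7,15)
−g: reduced (well bottom): (14,7,15) with a≤c, −a<b≤a
flip sign back: reduced form of g is (-14,-7,-15)
reduced forms (-14, -7, -15) vs (-14, -7, -15) ⇒ equivalent

yes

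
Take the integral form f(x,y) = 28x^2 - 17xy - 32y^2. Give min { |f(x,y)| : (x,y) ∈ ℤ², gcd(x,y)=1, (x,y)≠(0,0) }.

descent: ρ → (-32,17,28)  [lands on river]
river: ρ → (28,39,-21)
river: ρ → (-21,45,22)
river: ρ → (22,43,-23)
river: ρ → (-23,49,16)
river: ρ → (16,47,-26)
river: ρ → (-26,57,6)
river: ρ → (6,51,-53)
river: ρ → (-53,55,4)
river: ρ → (4,57,-39)
river: ρ → (-39,21,22)
river: ρ → (22,23,-38)
river: ρ → (-38,53,7)
river: ρ → (7,59,-14)
river: ρ → (-14,53,19)
river: ρ → (19,61,-2)
river: ρ → (-2,59,49)
river: ρ → (49,39,-12)
river: ρ → (-12,57,13)
river: ρ → (13,47,-32)
closes: descent 1, river 20
min |a| on river = 2

2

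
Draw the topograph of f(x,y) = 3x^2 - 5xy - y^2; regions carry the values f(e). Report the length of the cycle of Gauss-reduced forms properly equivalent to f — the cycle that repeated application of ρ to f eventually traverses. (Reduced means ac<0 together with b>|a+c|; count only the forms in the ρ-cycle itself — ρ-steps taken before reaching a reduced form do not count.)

D = 37, ⌊√D⌋ = 6
descent: ρ → (-1,5,3)  [lands on river]
river: ρ → (3,1,-3)
river: ρ → (-3,5,1)
river: ρ → (1,5,-3)
river: ρ → (-3,1,3)
river: ρ → (3,5,-1)
ρ-cycle length = 6 (tail of 1 descent step not counted)

6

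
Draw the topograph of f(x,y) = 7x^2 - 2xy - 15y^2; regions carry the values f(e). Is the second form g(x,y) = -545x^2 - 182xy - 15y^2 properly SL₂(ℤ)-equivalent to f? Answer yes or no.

D₁ = 424, D₂ = 424
river cycle of f (length 18): (7, 12, -10), (-10, 8, 9), (9, 10, -9), (-9, 8, 10), (10, 12, -7), (-7, 16, 6), (6, 20, -1), (-1, 20, 6), (6, 16, -7), (-7, 12, 10), … (8 more)
river cycle of g (length 18): (7, 12, -10), (-10, 8, 9), (9, 10, -9), (-9, 8, 10), (10, 12, -7), (-7, 16, 6), (6, 20, -1), (-1, 20, 6), (6, 16, -7), (-7, 12, 10), … (8 more)
cycles coincide ⇒ equivalent

yes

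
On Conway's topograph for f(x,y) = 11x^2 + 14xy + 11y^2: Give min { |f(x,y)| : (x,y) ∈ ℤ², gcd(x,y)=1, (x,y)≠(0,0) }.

translate: b→-8 (≡14 mod 22), so (11,14,11)→(11,-8,8)
flip: (11,-8,8)→(8,8,11)
reduced (well bottom): (8,8,11) with a≤c, −a<b≤a
well minimum = a = 8

8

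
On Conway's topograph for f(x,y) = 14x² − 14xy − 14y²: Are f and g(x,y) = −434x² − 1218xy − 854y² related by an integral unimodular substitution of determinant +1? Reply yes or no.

D₁ = 980, D₂ = 980
river cycle of f (length 2): (-14, 14, 14), (14, 14, -14)
river cycle of g (length 2): (-14, 14, 14), (14, 14, -14)
cycles coincide ⇒ equivalent

yes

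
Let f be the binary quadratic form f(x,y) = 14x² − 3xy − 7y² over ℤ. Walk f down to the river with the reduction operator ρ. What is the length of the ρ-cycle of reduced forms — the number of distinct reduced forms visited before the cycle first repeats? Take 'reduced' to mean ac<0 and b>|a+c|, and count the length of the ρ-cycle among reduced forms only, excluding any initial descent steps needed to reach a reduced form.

D = 401, ⌊√D⌋ = 20
descent: ρ → (-7,17,4)  [lands on river]
river: ρ → (4,15,-11)
river: ρ → (-11,7,8)
river: ρ → (8,9,-10)
river: ρ → (-10,11,7)
river: ρ → (7,17,-4)
river: ρ → (-4,15,11)
river: ρ → (11,7,-8)
river: ρ → (-8,9,10)
river: ρ → (10,11,-7)
ρ-cycle length = 10 (tail of 1 descent step not counted)

10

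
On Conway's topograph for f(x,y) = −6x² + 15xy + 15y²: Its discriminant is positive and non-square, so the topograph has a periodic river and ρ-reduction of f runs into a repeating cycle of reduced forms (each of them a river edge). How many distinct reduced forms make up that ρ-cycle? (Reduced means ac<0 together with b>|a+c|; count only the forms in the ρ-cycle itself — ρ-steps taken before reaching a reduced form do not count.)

D = 585, ⌊√D⌋ = 24
river: ρ → (15,15,-6)
river: ρ → (-6,21,6)
river: ρ → (6,15,-15)
river: ρ → (-15,15,6)
river: ρ → (6,21,-6)
river: ρ → (-6,15,15)
ρ-cycle length = 6 (tail of 0 descent steps not counted)

6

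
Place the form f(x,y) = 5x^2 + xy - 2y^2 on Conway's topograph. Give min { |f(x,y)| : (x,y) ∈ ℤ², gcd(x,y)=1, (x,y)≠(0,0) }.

descent: ρ → (-2,3,4)  [lands on river]
river: ρ → (4,5,-1)
river: ρ → (-1,5,4)
river: ρ → (4,3,-2)
river: ρ → (-2,5,2)
river: ρ → (2,3,-4)
river: ρ → (-4,5,1)
river: ρ → (1,5,-4)
river: ρ → (-4,3,2)
river: ρ → (2,5,-2)
closes: descent 1, river 10
min |a| on river = 1

1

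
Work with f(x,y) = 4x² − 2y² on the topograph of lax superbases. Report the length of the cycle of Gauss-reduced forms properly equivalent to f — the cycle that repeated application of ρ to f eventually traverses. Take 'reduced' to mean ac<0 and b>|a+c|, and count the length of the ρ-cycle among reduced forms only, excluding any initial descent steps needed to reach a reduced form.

D = 32, ⌊√D⌋ = 5
descent: ρ → (-2,4,2)  [lands on river]
river: ρ → (2,4,-2)
ρ-cycle length = 2 (tail of 1 descent step not counted)

2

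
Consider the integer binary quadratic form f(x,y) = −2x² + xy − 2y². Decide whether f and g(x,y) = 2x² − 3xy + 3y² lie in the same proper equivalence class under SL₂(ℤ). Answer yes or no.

D₁ = -15, D₂ = -15
f is negative-definite; reduce −f:
−f: flip: (2,-1,2)→(2,1,2)
−f: reduced (well bottom): (2,1,2) with a≤c, −a<b≤a
flip sign back: reduced form of f is (-2,-1,-2)
g: translate: b→1 (≡-3 mod 4), so (2,-3,3)→(2,1,2)
g: reduced (well bottom): (2,1,2) with a≤c, −a<b≤a
reduced forms (-2, -1, -2) vs (2, 1, 2) ⇒ inequivalent

no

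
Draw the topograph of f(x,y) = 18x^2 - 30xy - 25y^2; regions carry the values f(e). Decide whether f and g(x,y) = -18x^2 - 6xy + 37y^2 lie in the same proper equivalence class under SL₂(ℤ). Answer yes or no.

D₁ = 2700, D₂ = 2700
river cycle of f (length 6): (-25, 30, 18), (18, 42, -13), (-13, 36, 27), (27, 18, -22), (-22, 26, 23), (23, 20, -25)
river cycle of g (length 6): (-18, 30, 25), (25, 20, -23), (-23, 26, 22), (22, 18, -27), (-27, 36, 13), (13, 42, -18)
cycles differ ⇒ inequivalent

no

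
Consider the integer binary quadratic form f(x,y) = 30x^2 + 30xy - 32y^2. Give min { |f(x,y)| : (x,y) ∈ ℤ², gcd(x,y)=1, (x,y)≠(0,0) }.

river: ρ → (-32,34,28)
river: ρ → (28,22,-38)
river: ρ → (-38,54,12)
river: ρ → (12,66,-8)
river: ρ → (-8,62,28)
river: ρ → (28,50,-20)
river: ρ → (-20,30,48)
river: ρ → (48,66,-2)
river: ρ → (-2,66,48)
river: ρ → (48,30,-20)
river: ρ → (-20,50,28)
river: ρ → (28,62,-8)
river: ρ → (-8,66,12)
river: ρ → (12,54,-38)
river: ρ → (-38,22,28)
river: ρ → (28,34,-32)
river: ρ → (-32,30,30)
river: ρ → (30,30,-32)
closes: descent 0, river 18
min |a| on river = 2

2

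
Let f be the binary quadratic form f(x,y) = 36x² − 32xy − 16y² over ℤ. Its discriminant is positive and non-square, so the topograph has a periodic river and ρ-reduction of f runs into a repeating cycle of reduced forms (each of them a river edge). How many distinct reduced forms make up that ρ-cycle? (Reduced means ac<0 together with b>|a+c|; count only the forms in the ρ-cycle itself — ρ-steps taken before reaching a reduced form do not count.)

D = 3328, ⌊√D⌋ = 57
descent: ρ → (-16,32,36)  [lands on river]
river: ρ → (36,40,-12)
river: ρ → (-12,56,4)
river: ρ → (4,56,-12)
river: ρ → (-12,40,36)
river: ρ → (36,32,-16)
ρ-cycle length = 6 (tail of 1 descent step not counted)

6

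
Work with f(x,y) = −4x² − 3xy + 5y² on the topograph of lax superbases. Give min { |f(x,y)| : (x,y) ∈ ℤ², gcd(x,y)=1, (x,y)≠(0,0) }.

descent: ρ → (5,3,-4)  [lands on river]
river: ρ → (-4,5,4)
river: ρ → (4,3,-5)
river: ρ → (-5,7,2)
river: ρ → (2,9,-1)
river: ρ → (-1,9,2)
river: ρ → (2,7,-5)
river: ρ → (-5,3,4)
river: ρ → (4,5,-4)
river: ρ → (-4,3,5)
river: ρ → (5,7,-2)
river: ρ → (-2,9,1)
river: ρ → (1,9,-2)
river: ρ → (-2,7,5)
closes: descent 1, river 14
min |a| on river = 1

1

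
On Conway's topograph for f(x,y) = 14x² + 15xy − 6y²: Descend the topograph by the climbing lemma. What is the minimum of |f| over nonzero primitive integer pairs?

river: ρ → (-6,21,5)
river: ρ → (5,19,-10)
river: ρ → (-10,21,3)
river: ρ → (3,21,-10)
river: ρ → (-10,19,5)
river: ρ → (5,21,-6)
river: ρ → (-6,15,14)
river: ρ → (14,13,-7)
river: ρ → (-7,15,12)
river: ρ → (12,9,-10)
river: ρ → (-10,11,11)
river: ρ → (11,11,-10)
river: ρ → (-10,9,12)
river: ρ → (12,15,-7)
river: ρ → (-7,13,14)
river: ρ → (14,15,-6)
closes: descent 0, river 16
min |a| on river = 3

3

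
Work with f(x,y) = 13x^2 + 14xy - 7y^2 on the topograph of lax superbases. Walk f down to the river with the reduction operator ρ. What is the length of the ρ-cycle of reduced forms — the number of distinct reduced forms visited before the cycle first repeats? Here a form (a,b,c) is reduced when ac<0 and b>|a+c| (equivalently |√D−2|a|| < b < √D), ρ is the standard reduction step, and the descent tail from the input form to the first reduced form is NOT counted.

D = 560, ⌊√D⌋ = 23
river: ρ → (-7,14,13)
river: ρ → (13,12,-8)
river: ρ → (-8,20,5)
river: ρ → (5,20,-8)
river: ρ → (-8,12,13)
river: ρ → (13,14,-7)
ρ-cycle length = 6 (tail of 0 descent steps not counted)

6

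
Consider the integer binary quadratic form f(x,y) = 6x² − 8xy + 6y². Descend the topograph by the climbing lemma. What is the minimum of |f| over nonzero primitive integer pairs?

translate: b→4 (≡-8 mod 12), so (6,-8,6)→(6,4,4)
flip: (6,4,4)→(4,-4,6)
translate: b→4 (≡-4 mod 8), so (4,-4,6)→(4,4,6)
reduced (well bottom): (4,4,6) with a≤c, −a<b≤a
well minimum = a = 4

4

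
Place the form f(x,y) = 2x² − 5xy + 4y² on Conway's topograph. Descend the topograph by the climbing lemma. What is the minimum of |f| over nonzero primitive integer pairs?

translate: b→-1 (≡-5 mod 4), so (2,-5,4)→(2,-1,1)
flip: (2,-1,1)→(1,1,2)
reduced (well bottom): (1,1,2) with a≤c, −a<b≤a
well minimum = a = 1

1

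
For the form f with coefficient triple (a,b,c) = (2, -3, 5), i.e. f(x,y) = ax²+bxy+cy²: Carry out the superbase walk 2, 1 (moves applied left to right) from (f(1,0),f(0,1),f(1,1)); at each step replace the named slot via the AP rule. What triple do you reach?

start (2,5,4) = (f(1,0),f(0,1),f(1,1))
replace slot 2: 2·(2+4) − 5 = 7 → (2,7,4)
replace slot 1: 2·(7+4) − 2 = 20 → (20,7,4)

20,7,4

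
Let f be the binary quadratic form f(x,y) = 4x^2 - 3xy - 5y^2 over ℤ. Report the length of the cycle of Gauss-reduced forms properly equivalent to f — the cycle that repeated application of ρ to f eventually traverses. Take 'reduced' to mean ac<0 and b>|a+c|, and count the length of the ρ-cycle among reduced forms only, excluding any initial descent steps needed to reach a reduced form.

D = 89, ⌊√D⌋ = 9
descent: ρ → (-5,3,4)  [lands on river]
river: ρ → (4,5,-4)
river: ρ → (-4,3,5)
river: ρ → (5,7,-2)
river: ρ → (-2,9,1)
river: ρ → (1,9,-2)
river: ρ → (-2,7,5)
river: ρ → (5,3,-4)
river: ρ → (-4,5,4)
river: ρ → (4,3,-5)
river: ρ → (-5,7,2)
river: ρ → (2,9,-1)
river: ρ → (-1,9,2)
river: ρ → (2,7,-5)
ρ-cycle length = 14 (tail of 1 descent step not counted)

14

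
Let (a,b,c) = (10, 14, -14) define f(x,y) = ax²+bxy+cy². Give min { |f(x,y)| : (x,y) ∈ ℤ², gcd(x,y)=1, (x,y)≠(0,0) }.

river: ρ → (-14,14,10)
river: ρ → (10,26,-2)
river: ρ → (-2,26,10)
river: ρ → (10,14,-14)
closes: descent 0, river 4
min |a| on river = 2

2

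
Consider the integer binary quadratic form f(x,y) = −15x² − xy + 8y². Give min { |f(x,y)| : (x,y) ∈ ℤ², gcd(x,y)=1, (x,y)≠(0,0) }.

descent: ρ → (8,17,-6)  [lands on river]
river: ρ → (-6,19,5)
river: ρ → (5,21,-2)
river: ρ → (-2,19,15)
river: ρ → (15,11,-6)
river: ρ → (-6,13,13)
river: ρ → (13,13,-6)
river: ρ → (-6,11,15)
river: ρ → (15,19,-2)
river: ρ → (-2,21,5)
river: ρ → (5,19,-6)
river: ρ → (-6,17,8)
river: ρ → (8,15,-8)
river: ρ → (-8,17,6)
river: ρ → (6,19,-5)
river: ρ → (-5,21,2)
river: ρ → (2,19,-15)
river: ρ → (-15,11,6)
river: ρ → (6,13,-13)
river: ρ → (-13,13,6)
river: ρ → (6,11,-15)
river: ρ → (-15,19,2)
river: ρ → (2,21,-5)
river: ρ → (-5,19,6)
river: ρ → (6,17,-8)
river: ρ → (-8,15,8)
closes: descent 1, river 26
min |a| on river = 2

2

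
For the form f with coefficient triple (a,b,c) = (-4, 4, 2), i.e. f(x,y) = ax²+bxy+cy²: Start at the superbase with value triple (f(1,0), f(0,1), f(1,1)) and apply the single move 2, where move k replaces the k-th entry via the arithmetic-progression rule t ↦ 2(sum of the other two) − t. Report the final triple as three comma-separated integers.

start (-4,2,2) = (f(1,0),f(0,1),f(1,1))
replace slot 2: 2·((-4)+2) − 2 = -6 → (-4,-6,2)

-4,-6,2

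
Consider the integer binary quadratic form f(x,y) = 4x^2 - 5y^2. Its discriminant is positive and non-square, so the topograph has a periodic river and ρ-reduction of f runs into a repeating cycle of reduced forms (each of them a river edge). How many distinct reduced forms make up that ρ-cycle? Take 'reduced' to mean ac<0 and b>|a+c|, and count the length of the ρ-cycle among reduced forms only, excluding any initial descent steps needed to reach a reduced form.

D = 80, ⌊√D⌋ = 8
descent: ρ → (-5,0,4)
descent: ρ → (4,8,-1)  [lands on river]
river: ρ → (-1,8,4)
ρ-cycle length = 2 (tail of 2 descent steps not counted)

2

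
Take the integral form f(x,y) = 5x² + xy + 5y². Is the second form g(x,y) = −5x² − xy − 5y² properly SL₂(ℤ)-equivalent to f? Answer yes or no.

D₁ = -99, D₂ = -99
f: reduced (well bottom): (5,1,5) with a≤c, −a<b≤a
g is negative-definite; reduce −g:
−g: reduced (well bottom): (5,1,5) with a≤c, −a<b≤a
flip sign back: reduced form of g is (-5,-1,-5)
reduced forms (5, 1, 5) vs (-5, -1, -5) ⇒ inequivalent

no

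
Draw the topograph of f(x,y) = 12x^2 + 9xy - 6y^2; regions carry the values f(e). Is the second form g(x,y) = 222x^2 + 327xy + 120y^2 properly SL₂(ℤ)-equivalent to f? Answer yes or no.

D₁ = 369, D₂ = 369
river cycle of f (length 10): (-6, 15, 6), (6, 9, -12), (-12, 15, 3), (3, 15, -12), (-12, 9, 6), (6, 15, -6), (-6, 9, 12), (12, 15, -3), (-3, 15, 12), (12, 9, -6)
river cycle of g (length 10): (-6, 15, 6), (6, 9, -12), (-12, 15, 3), (3, 15, -12), (-12, 9, 6), (6, 15, -6), (-6, 9, 12), (12, 15, -3), (-3, 15, 12), (12, 9, -6)
cycles coincide ⇒ equivalent

yes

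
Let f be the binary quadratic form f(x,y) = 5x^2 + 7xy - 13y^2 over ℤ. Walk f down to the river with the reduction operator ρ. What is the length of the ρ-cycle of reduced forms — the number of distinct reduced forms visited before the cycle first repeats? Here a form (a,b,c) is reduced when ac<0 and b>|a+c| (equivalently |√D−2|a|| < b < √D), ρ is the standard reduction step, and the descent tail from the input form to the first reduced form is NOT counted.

D = 309, ⌊√D⌋ = 17
descent: ρ → (-13,-7,5)
descent: ρ → (5,17,-1)  [lands on river]
river: ρ → (-1,17,5)
river: ρ → (5,13,-7)
river: ρ → (-7,15,3)
river: ρ → (3,15,-7)
river: ρ → (-7,13,5)
ρ-cycle length = 6 (tail of 2 descent steps not counted)

6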